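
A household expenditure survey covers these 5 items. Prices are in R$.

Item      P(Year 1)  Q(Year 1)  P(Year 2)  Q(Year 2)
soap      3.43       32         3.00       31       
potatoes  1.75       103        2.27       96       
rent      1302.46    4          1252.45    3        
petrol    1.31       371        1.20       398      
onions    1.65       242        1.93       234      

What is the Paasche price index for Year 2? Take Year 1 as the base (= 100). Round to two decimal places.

98.20

Paasche price index uses current-period quantities as weights.
ΣP(Year 2)·Q(Year 2) = 3.00×31 + 2.27×96 + 1252.45×3 + 1.20×398 + 1.93×234 = 93 + 217.92 + 3757.35 + 477.6 + 451.62 = 4997.49
ΣP(Year 1)·Q(Year 2) = 3.43×31 + 1.75×96 + 1302.46×3 + 1.31×398 + 1.65×234 = 106.33 + 168 + 3907.38 + 521.38 + 386.1 = 5089.19
Index = 4997.49 / 5089.19 × 100 = 98.1981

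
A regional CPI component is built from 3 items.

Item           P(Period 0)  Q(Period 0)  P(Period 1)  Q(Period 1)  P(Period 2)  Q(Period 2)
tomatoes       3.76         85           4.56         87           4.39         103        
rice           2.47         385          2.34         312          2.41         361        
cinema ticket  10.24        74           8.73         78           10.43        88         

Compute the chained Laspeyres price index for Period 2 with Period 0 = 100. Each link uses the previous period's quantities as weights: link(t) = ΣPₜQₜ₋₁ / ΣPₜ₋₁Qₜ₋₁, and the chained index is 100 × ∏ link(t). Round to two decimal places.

102.74

Link Period 0→Period 1:
ΣP(Period 1)Q(Period 0) = 4.56×85 + 2.34×385 + 8.73×74 = 387.6 + 900.9 + 646.02 = 1934.52
ΣP(Period 0)Q(Period 0) = 3.76×85 + 2.47×385 + 10.24×74 = 319.6 + 950.95 + 757.76 = 2028.31
link = 1934.52/2028.31 = 0.953760
Link Period 1→Period 2:
ΣP(Period 2)Q(Period 1) = 4.39×87 + 2.41×312 + 10.43×78 = 381.93 + 751.92 + 813.54 = 1947.39
ΣP(Period 1)Q(Period 1) = 4.56×87 + 2.34×312 + 8.73×78 = 396.72 + 730.08 + 680.94 = 1807.74
link = 1947.39/1807.74 = 1.077251
Chained index = 100 × 0.953760 × 1.077251 = 102.7439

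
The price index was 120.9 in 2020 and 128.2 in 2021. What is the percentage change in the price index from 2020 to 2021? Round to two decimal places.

Change = (128.2 − 120.9) / 120.9 × 100
       = 7.3 / 120.9 × 100 = 6.0380%

6.04%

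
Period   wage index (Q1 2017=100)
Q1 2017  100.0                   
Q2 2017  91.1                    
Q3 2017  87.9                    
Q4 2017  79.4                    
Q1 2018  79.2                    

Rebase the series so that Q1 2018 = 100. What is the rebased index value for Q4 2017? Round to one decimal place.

Rebased(Q4 2017) = 79.4 / 79.2 × 100 = 100.2525

100.3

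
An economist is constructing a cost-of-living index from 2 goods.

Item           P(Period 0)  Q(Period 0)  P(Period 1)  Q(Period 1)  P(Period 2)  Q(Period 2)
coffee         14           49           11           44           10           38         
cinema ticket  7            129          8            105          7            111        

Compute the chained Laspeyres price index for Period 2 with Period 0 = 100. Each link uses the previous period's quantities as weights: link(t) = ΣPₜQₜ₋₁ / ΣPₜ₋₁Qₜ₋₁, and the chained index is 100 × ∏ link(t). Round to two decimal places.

Link Period 0→Period 1:
ΣP(Period 1)Q(Period 0) = 11×49 + 8×129 = 539 + 1032 = 1571
ΣP(Period 0)Q(Period 0) = 14×49 + 7×129 = 686 + 903 = 1589
link = 1571/1589 = 0.988672
Link Period 1→Period 2:
ΣP(Period 2)Q(Period 1) = 10×44 + 7×105 = 440 + 735 = 1175
ΣP(Period 1)Q(Period 1) = 11×44 + 8×105 = 484 + 840 = 1324
link = 1175/1324 = 0.887462
Chained index = 100 × 0.988672 × 0.887462 = 87.7409

87.74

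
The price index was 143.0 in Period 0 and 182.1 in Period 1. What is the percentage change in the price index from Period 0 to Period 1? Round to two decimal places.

27.34%

Change = (182.1 − 143.0) / 143.0 × 100
       = 39.1 / 143.0 × 100 = 27.3427%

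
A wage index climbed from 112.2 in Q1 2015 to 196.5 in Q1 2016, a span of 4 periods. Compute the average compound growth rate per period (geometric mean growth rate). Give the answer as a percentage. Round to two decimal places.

15.04%

Growth factor = (196.5/112.2)^(1/4) = (1.751337)^(1/4) = 1.150383
Growth rate = 1.150383 − 1 = 0.150383 = 15.0383%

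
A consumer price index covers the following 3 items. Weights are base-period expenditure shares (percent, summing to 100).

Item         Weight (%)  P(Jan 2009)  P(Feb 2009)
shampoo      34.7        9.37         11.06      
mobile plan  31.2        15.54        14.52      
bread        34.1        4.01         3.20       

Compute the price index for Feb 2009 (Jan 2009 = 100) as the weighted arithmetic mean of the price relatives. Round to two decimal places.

shampoo: 34.7 × (11.06/9.37) = 34.7 × 1.180363 = 40.9586
mobile plan: 31.2 × (14.52/15.54) = 31.2 × 0.934363 = 29.1521
bread: 34.1 × (3.20/4.01) = 34.1 × 0.798005 = 27.2120
Index = Σ wᵢ·(p₁ᵢ/p₀ᵢ) = 40.9586 + 29.1521 + 27.2120 = 97.3227

97.32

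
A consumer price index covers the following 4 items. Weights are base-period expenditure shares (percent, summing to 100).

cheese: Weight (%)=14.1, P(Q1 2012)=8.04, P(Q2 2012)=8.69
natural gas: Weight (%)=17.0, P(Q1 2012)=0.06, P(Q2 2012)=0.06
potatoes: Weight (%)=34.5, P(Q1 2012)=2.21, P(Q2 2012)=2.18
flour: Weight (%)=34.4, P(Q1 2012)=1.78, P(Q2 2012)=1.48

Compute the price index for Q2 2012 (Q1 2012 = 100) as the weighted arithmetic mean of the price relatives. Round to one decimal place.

cheese: 14.1 × (8.69/8.04) = 14.1 × 1.080846 = 15.2399
natural gas: 17.0 × (0.06/0.06) = 17.0 × 1.000000 = 17.0000
potatoes: 34.5 × (2.18/2.21) = 34.5 × 0.986425 = 34.0317
flour: 34.4 × (1.48/1.78) = 34.4 × 0.831461 = 28.6022
Index = Σ wᵢ·(p₁ᵢ/p₀ᵢ) = 15.2399 + 17.0000 + 34.0317 + 28.6022 = 94.8738

94.9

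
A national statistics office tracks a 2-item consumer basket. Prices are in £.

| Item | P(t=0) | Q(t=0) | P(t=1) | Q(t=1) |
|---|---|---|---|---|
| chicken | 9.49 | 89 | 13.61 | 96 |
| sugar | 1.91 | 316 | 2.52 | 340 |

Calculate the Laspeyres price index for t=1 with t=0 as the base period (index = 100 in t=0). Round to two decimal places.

138.63

Laspeyres price index uses base-period quantities as weights.
ΣP(t=1)·Q(t=0) = 13.61×89 + 2.52×316 = 1211.29 + 796.32 = 2007.61
ΣP(t=0)·Q(t=0) = 9.49×89 + 1.91×316 = 844.61 + 603.56 = 1448.17
Index = 2007.61 / 1448.17 × 100 = 138.6308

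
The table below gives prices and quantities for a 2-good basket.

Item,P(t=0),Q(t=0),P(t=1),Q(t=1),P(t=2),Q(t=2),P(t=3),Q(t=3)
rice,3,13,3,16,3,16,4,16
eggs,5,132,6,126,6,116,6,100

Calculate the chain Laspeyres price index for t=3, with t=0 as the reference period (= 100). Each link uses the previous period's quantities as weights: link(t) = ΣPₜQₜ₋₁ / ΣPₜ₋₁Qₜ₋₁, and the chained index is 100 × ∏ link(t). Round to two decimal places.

Link t=0→t=1:
ΣP(t=1)Q(t=0) = 3×13 + 6×132 = 39 + 792 = 831
ΣP(t=0)Q(t=0) = 3×13 + 5×132 = 39 + 660 = 699
link = 831/699 = 1.188841
Link t=1→t=2:
ΣP(t=2)Q(t=1) = 3×16 + 6×126 = 48 + 756 = 804
ΣP(t=1)Q(t=1) = 3×16 + 6×126 = 48 + 756 = 804
link = 804/804 = 1.000000
Link t=2→t=3:
ΣP(t=3)Q(t=2) = 4×16 + 6×116 = 64 + 696 = 760
ΣP(t=2)Q(t=2) = 3×16 + 6×116 = 48 + 696 = 744
link = 760/744 = 1.021505
Chained index = 100 × 1.188841 × 1.000000 × 1.021505 = 121.4408

121.44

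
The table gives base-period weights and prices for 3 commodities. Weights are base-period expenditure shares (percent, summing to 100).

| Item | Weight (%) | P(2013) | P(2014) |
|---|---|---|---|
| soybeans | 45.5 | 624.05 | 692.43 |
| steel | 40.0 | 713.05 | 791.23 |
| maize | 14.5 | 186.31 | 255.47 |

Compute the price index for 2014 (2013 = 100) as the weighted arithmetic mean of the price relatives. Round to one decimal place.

114.8

soybeans: 45.5 × (692.43/624.05) = 45.5 × 1.109575 = 50.4856
steel: 40.0 × (791.23/713.05) = 40.0 × 1.109642 = 44.3857
maize: 14.5 × (255.47/186.31) = 14.5 × 1.371209 = 19.8825
Index = Σ wᵢ·(p₁ᵢ/p₀ᵢ) = 50.4856 + 44.3857 + 19.8825 = 114.7538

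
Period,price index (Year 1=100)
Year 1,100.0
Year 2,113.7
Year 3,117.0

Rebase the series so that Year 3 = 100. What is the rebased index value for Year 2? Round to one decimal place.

97.2

Rebased(Year 2) = 113.7 / 117.0 × 100 = 97.1795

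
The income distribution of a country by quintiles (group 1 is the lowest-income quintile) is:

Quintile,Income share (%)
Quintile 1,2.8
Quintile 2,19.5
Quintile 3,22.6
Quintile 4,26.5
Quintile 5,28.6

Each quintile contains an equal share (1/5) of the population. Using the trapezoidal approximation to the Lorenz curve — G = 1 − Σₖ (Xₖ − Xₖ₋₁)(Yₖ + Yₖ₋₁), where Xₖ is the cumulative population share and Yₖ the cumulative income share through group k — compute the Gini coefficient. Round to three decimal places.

0.234

Cumulative income shares Yₖ: 0.0280, 0.2230, 0.4490, 0.7140, 1.0000
Σ (Xₖ−Xₖ₋₁)(Yₖ+Yₖ₋₁) = (1/5)(0.0280+0.0000) + (1/5)(0.2230+0.0280) + (1/5)(0.4490+0.2230) + (1/5)(0.7140+0.4490) + (1/5)(1.0000+0.7140)
  = 0.0056 + 0.0502 + 0.1344 + 0.2326 + 0.3428 = 0.7656
G = 1 − 0.7656 = 0.2344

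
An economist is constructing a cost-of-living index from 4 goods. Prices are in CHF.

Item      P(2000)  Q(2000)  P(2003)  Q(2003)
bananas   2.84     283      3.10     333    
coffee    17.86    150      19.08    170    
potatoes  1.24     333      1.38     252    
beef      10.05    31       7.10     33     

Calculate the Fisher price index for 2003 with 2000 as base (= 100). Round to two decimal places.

105.02

Laspeyres component (base-period weights):
ΣP(2003)Q(2000) = 3.10×283 + 19.08×150 + 1.38×333 + 7.10×31 = 877.3 + 2862 + 459.54 + 220.1 = 4418.94
ΣP(2000)Q(2000) = 2.84×283 + 17.86×150 + 1.24×333 + 10.05×31 = 803.72 + 2679 + 412.92 + 311.55 = 4207.19
L = 4418.94 / 4207.19 × 100 = 105.0331
Paasche component (current-period weights):
ΣP(2003)Q(2003) = 3.10×333 + 19.08×170 + 1.38×252 + 7.10×33 = 1032.3 + 3243.6 + 347.76 + 234.3 = 4857.96
ΣP(2000)Q(2003) = 2.84×333 + 17.86×170 + 1.24×252 + 10.05×33 = 945.72 + 3036.2 + 312.48 + 331.65 = 4626.05
P = 4857.96 / 4626.05 × 100 = 105.0131
Fisher = √(L × P) = √(105.0331 × 105.0131) = 105.0231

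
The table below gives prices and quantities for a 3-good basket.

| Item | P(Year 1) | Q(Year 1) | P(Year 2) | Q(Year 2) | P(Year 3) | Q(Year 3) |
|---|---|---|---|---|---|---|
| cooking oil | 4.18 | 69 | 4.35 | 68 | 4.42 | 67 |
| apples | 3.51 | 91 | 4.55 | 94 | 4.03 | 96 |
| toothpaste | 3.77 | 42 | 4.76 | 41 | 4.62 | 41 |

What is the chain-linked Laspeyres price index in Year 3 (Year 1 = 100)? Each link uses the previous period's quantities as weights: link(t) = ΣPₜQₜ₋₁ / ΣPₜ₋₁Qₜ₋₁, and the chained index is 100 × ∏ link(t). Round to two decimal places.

112.83

Link Year 1→Year 2:
ΣP(Year 2)Q(Year 1) = 4.35×69 + 4.55×91 + 4.76×42 = 300.15 + 414.05 + 199.92 = 914.12
ΣP(Year 1)Q(Year 1) = 4.18×69 + 3.51×91 + 3.77×42 = 288.42 + 319.41 + 158.34 = 766.17
link = 914.12/766.17 = 1.193103
Link Year 2→Year 3:
ΣP(Year 3)Q(Year 2) = 4.42×68 + 4.03×94 + 4.62×41 = 300.56 + 378.82 + 189.42 = 868.8
ΣP(Year 2)Q(Year 2) = 4.35×68 + 4.55×94 + 4.76×41 = 295.8 + 427.7 + 195.16 = 918.66
link = 868.8/918.66 = 0.945725
Chained index = 100 × 1.193103 × 0.945725 = 112.8348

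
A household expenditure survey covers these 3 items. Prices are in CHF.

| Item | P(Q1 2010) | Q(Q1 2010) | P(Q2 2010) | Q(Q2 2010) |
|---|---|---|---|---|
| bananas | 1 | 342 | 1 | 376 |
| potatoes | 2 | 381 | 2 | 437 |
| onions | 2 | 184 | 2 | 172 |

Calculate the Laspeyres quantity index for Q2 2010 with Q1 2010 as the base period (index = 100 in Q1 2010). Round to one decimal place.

108.3

Laspeyres quantity index uses base-period prices as weights.
ΣP(Q1 2010)·Q(Q2 2010) = 1×376 + 2×437 + 2×172 = 376 + 874 + 344 = 1594
ΣP(Q1 2010)·Q(Q1 2010) = 1×342 + 2×381 + 2×184 = 342 + 762 + 368 = 1472
Index = 1594 / 1472 × 100 = 108.2880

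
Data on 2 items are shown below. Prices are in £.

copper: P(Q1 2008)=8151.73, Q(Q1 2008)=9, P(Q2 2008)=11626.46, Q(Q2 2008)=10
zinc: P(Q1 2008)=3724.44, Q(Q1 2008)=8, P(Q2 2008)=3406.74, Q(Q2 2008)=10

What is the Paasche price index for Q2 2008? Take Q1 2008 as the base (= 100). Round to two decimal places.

126.58

Paasche price index uses current-period quantities as weights.
ΣP(Q2 2008)·Q(Q2 2008) = 11626.46×10 + 3406.74×10 = 116264.6 + 34067.4 = 150332
ΣP(Q1 2008)·Q(Q2 2008) = 8151.73×10 + 3724.44×10 = 81517.3 + 37244.4 = 118761.7
Index = 150332 / 118761.7 × 100 = 126.5829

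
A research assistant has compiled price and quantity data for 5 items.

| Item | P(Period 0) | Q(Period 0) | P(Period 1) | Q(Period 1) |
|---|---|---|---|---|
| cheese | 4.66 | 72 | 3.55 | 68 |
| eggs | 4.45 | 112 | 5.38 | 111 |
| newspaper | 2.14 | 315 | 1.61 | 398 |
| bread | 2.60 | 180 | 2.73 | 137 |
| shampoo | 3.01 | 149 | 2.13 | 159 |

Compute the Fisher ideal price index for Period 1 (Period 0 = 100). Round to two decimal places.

Laspeyres component (base-period weights):
ΣP(Period 1)Q(Period 0) = 3.55×72 + 5.38×112 + 1.61×315 + 2.73×180 + 2.13×149 = 255.6 + 602.56 + 507.15 + 491.4 + 317.37 = 2174.08
ΣP(Period 0)Q(Period 0) = 4.66×72 + 4.45×112 + 2.14×315 + 2.60×180 + 3.01×149 = 335.52 + 498.4 + 674.1 + 468 + 448.49 = 2424.51
L = 2174.08 / 2424.51 × 100 = 89.6709
Paasche component (current-period weights):
ΣP(Period 1)Q(Period 1) = 3.55×68 + 5.38×111 + 1.61×398 + 2.73×137 + 2.13×159 = 241.4 + 597.18 + 640.78 + 374.01 + 338.67 = 2192.04
ΣP(Period 0)Q(Period 1) = 4.66×68 + 4.45×111 + 2.14×398 + 2.60×137 + 3.01×159 = 316.88 + 493.95 + 851.72 + 356.2 + 478.59 = 2497.34
P = 2192.04 / 2497.34 × 100 = 87.7750
Fisher = √(L × P) = √(89.6709 × 87.7750) = 88.7179

88.72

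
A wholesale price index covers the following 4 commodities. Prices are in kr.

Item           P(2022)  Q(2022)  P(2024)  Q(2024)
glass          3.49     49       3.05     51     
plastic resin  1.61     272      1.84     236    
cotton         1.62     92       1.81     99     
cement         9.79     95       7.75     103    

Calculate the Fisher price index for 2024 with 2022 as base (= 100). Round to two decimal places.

91.37

Laspeyres component (base-period weights):
ΣP(2024)Q(2022) = 3.05×49 + 1.84×272 + 1.81×92 + 7.75×95 = 149.45 + 500.48 + 166.52 + 736.25 = 1552.7
ΣP(2022)Q(2022) = 3.49×49 + 1.61×272 + 1.62×92 + 9.79×95 = 171.01 + 437.92 + 149.04 + 930.05 = 1688.02
L = 1552.7 / 1688.02 × 100 = 91.9835
Paasche component (current-period weights):
ΣP(2024)Q(2024) = 3.05×51 + 1.84×236 + 1.81×99 + 7.75×103 = 155.55 + 434.24 + 179.19 + 798.25 = 1567.23
ΣP(2022)Q(2024) = 3.49×51 + 1.61×236 + 1.62×99 + 9.79×103 = 177.99 + 379.96 + 160.38 + 1008.37 = 1726.7
P = 1567.23 / 1726.7 × 100 = 90.7645
Fisher = √(L × P) = √(91.9835 × 90.7645) = 91.3720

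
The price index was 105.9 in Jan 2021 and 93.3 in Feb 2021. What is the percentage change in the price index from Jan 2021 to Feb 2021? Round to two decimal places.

-11.90%

Change = (93.3 − 105.9) / 105.9 × 100
       = -12.6 / 105.9 × 100 = -11.8980%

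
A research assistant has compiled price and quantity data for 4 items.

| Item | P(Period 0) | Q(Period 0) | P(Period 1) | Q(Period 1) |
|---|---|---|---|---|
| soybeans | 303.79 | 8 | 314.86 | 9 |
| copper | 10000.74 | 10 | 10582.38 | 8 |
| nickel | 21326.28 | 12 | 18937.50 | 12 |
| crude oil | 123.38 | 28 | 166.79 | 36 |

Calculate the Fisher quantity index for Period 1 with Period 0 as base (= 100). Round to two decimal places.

94.55

Laspeyres component (base-period weights):
ΣP(Period 0)Q(Period 1) = 303.79×9 + 10000.74×8 + 21326.28×12 + 123.38×36 = 2734.11 + 80005.92 + 255915.36 + 4441.68 = 343097.07
ΣP(Period 0)Q(Period 0) = 303.79×8 + 10000.74×10 + 21326.28×12 + 123.38×28 = 2430.32 + 100007.4 + 255915.36 + 3454.64 = 361807.72
L = 343097.07 / 361807.72 × 100 = 94.8286
Paasche component (current-period weights):
ΣP(Period 1)Q(Period 1) = 314.86×9 + 10582.38×8 + 18937.50×12 + 166.79×36 = 2833.74 + 84659.04 + 227250 + 6004.44 = 320747.22
ΣP(Period 1)Q(Period 0) = 314.86×8 + 10582.38×10 + 18937.50×12 + 166.79×28 = 2518.88 + 105823.8 + 227250 + 4670.12 = 340262.8
P = 320747.22 / 340262.8 × 100 = 94.2646
Fisher = √(L × P) = √(94.8286 × 94.2646) = 94.5461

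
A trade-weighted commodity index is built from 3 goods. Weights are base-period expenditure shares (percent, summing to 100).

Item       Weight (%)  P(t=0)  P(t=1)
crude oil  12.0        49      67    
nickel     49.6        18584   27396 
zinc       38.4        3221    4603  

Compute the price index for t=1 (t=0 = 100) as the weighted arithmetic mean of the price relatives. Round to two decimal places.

crude oil: 12.0 × (67/49) = 12.0 × 1.367347 = 16.4082
nickel: 49.6 × (27396/18584) = 49.6 × 1.474171 = 73.1189
zinc: 38.4 × (4603/3221) = 38.4 × 1.429059 = 54.8759
Index = Σ wᵢ·(p₁ᵢ/p₀ᵢ) = 16.4082 + 73.1189 + 54.8759 = 144.4029

144.40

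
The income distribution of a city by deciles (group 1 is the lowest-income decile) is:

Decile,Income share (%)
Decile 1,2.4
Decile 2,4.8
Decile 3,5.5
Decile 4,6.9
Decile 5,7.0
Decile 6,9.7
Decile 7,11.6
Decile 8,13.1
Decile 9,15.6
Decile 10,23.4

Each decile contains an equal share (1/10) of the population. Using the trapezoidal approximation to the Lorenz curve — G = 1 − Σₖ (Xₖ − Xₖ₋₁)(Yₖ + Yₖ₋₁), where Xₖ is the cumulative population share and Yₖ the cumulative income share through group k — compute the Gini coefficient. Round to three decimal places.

Cumulative income shares Yₖ: 0.0240, 0.0720, 0.1270, 0.1960, 0.2660, 0.3630, 0.4790, 0.6100, 0.7660, 1.0000
Σ (Xₖ−Xₖ₋₁)(Yₖ+Yₖ₋₁) = (1/10)(0.0240+0.0000) + (1/10)(0.0720+0.0240) + (1/10)(0.1270+0.0720) + (1/10)(0.1960+0.1270) + (1/10)(0.2660+0.1960) + (1/10)(0.3630+0.2660) + (1/10)(0.4790+0.3630) + (1/10)(0.6100+0.4790) + (1/10)(0.7660+0.6100) + (1/10)(1.0000+0.7660)
  = 0.0024 + 0.0096 + 0.0199 + 0.0323 + 0.0462 + 0.0629 + 0.0842 + 0.1089 + 0.1376 + 0.1766 = 0.6806
G = 1 − 0.6806 = 0.3194

0.319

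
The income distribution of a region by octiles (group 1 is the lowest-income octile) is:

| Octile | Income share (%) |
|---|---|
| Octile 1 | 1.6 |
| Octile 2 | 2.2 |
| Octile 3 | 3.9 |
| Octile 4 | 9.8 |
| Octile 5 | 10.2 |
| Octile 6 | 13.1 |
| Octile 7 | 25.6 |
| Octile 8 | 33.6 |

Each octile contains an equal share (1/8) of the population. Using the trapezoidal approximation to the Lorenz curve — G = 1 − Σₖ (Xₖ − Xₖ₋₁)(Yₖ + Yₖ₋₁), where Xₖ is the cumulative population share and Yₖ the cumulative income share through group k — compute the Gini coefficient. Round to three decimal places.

Cumulative income shares Yₖ: 0.0160, 0.0380, 0.0770, 0.1750, 0.2770, 0.4080, 0.6640, 1.0000
Σ (Xₖ−Xₖ₋₁)(Yₖ+Yₖ₋₁) = (1/8)(0.0160+0.0000) + (1/8)(0.0380+0.0160) + (1/8)(0.0770+0.0380) + (1/8)(0.1750+0.0770) + (1/8)(0.2770+0.1750) + (1/8)(0.4080+0.2770) + (1/8)(0.6640+0.4080) + (1/8)(1.0000+0.6640)
  = 0.0020 + 0.0068 + 0.0144 + 0.0315 + 0.0565 + 0.0856 + 0.1340 + 0.2080 = 0.5388
G = 1 − 0.5388 = 0.4612

0.461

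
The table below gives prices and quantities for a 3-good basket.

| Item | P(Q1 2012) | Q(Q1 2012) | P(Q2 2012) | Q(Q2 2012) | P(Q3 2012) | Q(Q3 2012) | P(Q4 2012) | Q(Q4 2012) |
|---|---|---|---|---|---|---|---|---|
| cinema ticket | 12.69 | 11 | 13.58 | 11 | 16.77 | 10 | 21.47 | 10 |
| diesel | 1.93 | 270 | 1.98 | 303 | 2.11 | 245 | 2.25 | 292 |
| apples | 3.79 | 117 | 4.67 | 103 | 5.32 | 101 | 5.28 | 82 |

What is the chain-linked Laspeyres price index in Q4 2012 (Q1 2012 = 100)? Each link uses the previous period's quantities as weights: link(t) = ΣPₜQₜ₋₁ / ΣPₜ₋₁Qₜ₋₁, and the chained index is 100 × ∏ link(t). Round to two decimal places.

132.10

Link Q1 2012→Q2 2012:
ΣP(Q2 2012)Q(Q1 2012) = 13.58×11 + 1.98×270 + 4.67×117 = 149.38 + 534.6 + 546.39 = 1230.37
ΣP(Q1 2012)Q(Q1 2012) = 12.69×11 + 1.93×270 + 3.79×117 = 139.59 + 521.1 + 443.43 = 1104.12
link = 1230.37/1104.12 = 1.114344
Link Q2 2012→Q3 2012:
ΣP(Q3 2012)Q(Q2 2012) = 16.77×11 + 2.11×303 + 5.32×103 = 184.47 + 639.33 + 547.96 = 1371.76
ΣP(Q2 2012)Q(Q2 2012) = 13.58×11 + 1.98×303 + 4.67×103 = 149.38 + 599.94 + 481.01 = 1230.33
link = 1371.76/1230.33 = 1.114953
Link Q3 2012→Q4 2012:
ΣP(Q4 2012)Q(Q3 2012) = 21.47×10 + 2.25×245 + 5.28×101 = 214.7 + 551.25 + 533.28 = 1299.23
ΣP(Q3 2012)Q(Q3 2012) = 16.77×10 + 2.11×245 + 5.32×101 = 167.7 + 516.95 + 537.32 = 1221.97
link = 1299.23/1221.97 = 1.063226
Chained index = 100 × 1.114344 × 1.114953 × 1.063226 = 132.0996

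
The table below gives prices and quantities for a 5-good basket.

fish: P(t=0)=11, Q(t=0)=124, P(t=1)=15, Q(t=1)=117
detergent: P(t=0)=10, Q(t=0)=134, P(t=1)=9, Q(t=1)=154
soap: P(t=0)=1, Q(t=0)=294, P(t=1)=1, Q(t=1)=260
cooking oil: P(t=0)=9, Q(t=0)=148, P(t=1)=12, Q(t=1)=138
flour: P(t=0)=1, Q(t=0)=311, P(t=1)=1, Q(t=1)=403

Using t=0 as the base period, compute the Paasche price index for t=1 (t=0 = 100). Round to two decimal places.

Paasche price index uses current-period quantities as weights.
ΣP(t=1)·Q(t=1) = 15×117 + 9×154 + 1×260 + 12×138 + 1×403 = 1755 + 1386 + 260 + 1656 + 403 = 5460
ΣP(t=0)·Q(t=1) = 11×117 + 10×154 + 1×260 + 9×138 + 1×403 = 1287 + 1540 + 260 + 1242 + 403 = 4732
Index = 5460 / 4732 × 100 = 115.3846

115.38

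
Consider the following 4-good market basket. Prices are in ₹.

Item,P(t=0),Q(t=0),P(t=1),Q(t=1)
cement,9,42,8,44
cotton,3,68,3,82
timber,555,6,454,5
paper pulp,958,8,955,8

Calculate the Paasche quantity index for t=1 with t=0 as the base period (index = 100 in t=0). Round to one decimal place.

Paasche quantity index uses current-period prices as weights.
ΣP(t=1)·Q(t=1) = 8×44 + 3×82 + 454×5 + 955×8 = 352 + 246 + 2270 + 7640 = 10508
ΣP(t=1)·Q(t=0) = 8×42 + 3×68 + 454×6 + 955×8 = 336 + 204 + 2724 + 7640 = 10904
Index = 10508 / 10904 × 100 = 96.3683

96.4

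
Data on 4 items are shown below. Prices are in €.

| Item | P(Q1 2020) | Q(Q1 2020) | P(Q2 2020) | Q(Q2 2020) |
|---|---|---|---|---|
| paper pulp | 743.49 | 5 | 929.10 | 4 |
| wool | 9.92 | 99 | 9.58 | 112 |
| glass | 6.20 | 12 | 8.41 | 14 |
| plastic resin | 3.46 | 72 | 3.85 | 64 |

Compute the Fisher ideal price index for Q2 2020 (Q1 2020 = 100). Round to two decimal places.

Laspeyres component (base-period weights):
ΣP(Q2 2020)Q(Q1 2020) = 929.10×5 + 9.58×99 + 8.41×12 + 3.85×72 = 4645.5 + 948.42 + 100.92 + 277.2 = 5972.04
ΣP(Q1 2020)Q(Q1 2020) = 743.49×5 + 9.92×99 + 6.20×12 + 3.46×72 = 3717.45 + 982.08 + 74.4 + 249.12 = 5023.05
L = 5972.04 / 5023.05 × 100 = 118.8927
Paasche component (current-period weights):
ΣP(Q2 2020)Q(Q2 2020) = 929.10×4 + 9.58×112 + 8.41×14 + 3.85×64 = 3716.4 + 1072.96 + 117.74 + 246.4 = 5153.5
ΣP(Q1 2020)Q(Q2 2020) = 743.49×4 + 9.92×112 + 6.20×14 + 3.46×64 = 2973.96 + 1111.04 + 86.8 + 221.44 = 4393.24
P = 5153.5 / 4393.24 × 100 = 117.3052
Fisher = √(L × P) = √(118.8927 × 117.3052) = 118.0963

118.10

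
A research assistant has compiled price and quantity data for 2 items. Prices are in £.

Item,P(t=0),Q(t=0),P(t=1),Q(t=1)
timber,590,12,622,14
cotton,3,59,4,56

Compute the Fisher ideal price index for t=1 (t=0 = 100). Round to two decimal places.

Laspeyres component (base-period weights):
ΣP(t=1)Q(t=0) = 622×12 + 4×59 = 7464 + 236 = 7700
ΣP(t=0)Q(t=0) = 590×12 + 3×59 = 7080 + 177 = 7257
L = 7700 / 7257 × 100 = 106.1045
Paasche component (current-period weights):
ΣP(t=1)Q(t=1) = 622×14 + 4×56 = 8708 + 224 = 8932
ΣP(t=0)Q(t=1) = 590×14 + 3×56 = 8260 + 168 = 8428
P = 8932 / 8428 × 100 = 105.9801
Fisher = √(L × P) = √(106.1045 × 105.9801) = 106.0422

106.04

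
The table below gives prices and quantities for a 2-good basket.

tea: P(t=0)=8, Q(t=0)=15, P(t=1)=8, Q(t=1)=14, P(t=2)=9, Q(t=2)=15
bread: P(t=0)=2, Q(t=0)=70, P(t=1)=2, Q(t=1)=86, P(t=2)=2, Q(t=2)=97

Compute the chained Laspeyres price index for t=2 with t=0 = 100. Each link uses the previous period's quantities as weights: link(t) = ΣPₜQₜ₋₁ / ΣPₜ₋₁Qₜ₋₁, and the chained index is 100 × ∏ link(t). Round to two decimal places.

104.93

Link t=0→t=1:
ΣP(t=1)Q(t=0) = 8×15 + 2×70 = 120 + 140 = 260
ΣP(t=0)Q(t=0) = 8×15 + 2×70 = 120 + 140 = 260
link = 260/260 = 1.000000
Link t=1→t=2:
ΣP(t=2)Q(t=1) = 9×14 + 2×86 = 126 + 172 = 298
ΣP(t=1)Q(t=1) = 8×14 + 2×86 = 112 + 172 = 284
link = 298/284 = 1.049296
Chained index = 100 × 1.000000 × 1.049296 = 104.9296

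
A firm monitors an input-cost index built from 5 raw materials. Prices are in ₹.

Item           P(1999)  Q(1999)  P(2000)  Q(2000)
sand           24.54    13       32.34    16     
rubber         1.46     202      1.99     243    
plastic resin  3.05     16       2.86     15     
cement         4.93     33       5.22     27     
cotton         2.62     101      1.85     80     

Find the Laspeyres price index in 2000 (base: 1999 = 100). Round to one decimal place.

Laspeyres price index uses base-period quantities as weights.
ΣP(2000)·Q(1999) = 32.34×13 + 1.99×202 + 2.86×16 + 5.22×33 + 1.85×101 = 420.42 + 401.98 + 45.76 + 172.26 + 186.85 = 1227.27
ΣP(1999)·Q(1999) = 24.54×13 + 1.46×202 + 3.05×16 + 4.93×33 + 2.62×101 = 319.02 + 294.92 + 48.8 + 162.69 + 264.62 = 1090.05
Index = 1227.27 / 1090.05 × 100 = 112.5884

112.6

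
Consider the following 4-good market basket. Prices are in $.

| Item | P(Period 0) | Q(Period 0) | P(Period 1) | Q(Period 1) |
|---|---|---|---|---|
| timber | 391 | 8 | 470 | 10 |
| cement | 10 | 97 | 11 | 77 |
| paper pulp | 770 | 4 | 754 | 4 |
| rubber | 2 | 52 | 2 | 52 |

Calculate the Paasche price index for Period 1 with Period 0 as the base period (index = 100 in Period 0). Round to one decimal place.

110.2

Paasche price index uses current-period quantities as weights.
ΣP(Period 1)·Q(Period 1) = 470×10 + 11×77 + 754×4 + 2×52 = 4700 + 847 + 3016 + 104 = 8667
ΣP(Period 0)·Q(Period 1) = 391×10 + 10×77 + 770×4 + 2×52 = 3910 + 770 + 3080 + 104 = 7864
Index = 8667 / 7864 × 100 = 110.2111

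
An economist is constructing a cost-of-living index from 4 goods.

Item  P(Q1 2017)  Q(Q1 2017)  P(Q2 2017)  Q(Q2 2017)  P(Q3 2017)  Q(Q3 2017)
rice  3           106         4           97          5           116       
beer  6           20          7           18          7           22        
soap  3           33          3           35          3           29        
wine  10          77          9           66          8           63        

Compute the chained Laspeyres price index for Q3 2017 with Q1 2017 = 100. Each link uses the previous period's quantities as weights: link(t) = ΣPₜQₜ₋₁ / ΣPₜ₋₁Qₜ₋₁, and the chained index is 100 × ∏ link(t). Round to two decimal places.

Link Q1 2017→Q2 2017:
ΣP(Q2 2017)Q(Q1 2017) = 4×106 + 7×20 + 3×33 + 9×77 = 424 + 140 + 99 + 693 = 1356
ΣP(Q1 2017)Q(Q1 2017) = 3×106 + 6×20 + 3×33 + 10×77 = 318 + 120 + 99 + 770 = 1307
link = 1356/1307 = 1.037490
Link Q2 2017→Q3 2017:
ΣP(Q3 2017)Q(Q2 2017) = 5×97 + 7×18 + 3×35 + 8×66 = 485 + 126 + 105 + 528 = 1244
ΣP(Q2 2017)Q(Q2 2017) = 4×97 + 7×18 + 3×35 + 9×66 = 388 + 126 + 105 + 594 = 1213
link = 1244/1213 = 1.025556
Chained index = 100 × 1.037490 × 1.025556 = 106.4005

106.40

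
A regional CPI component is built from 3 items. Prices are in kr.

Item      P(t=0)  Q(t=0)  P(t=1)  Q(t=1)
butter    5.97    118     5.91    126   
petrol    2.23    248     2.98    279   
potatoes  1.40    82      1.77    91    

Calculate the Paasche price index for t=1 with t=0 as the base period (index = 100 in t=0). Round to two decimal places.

Paasche price index uses current-period quantities as weights.
ΣP(t=1)·Q(t=1) = 5.91×126 + 2.98×279 + 1.77×91 = 744.66 + 831.42 + 161.07 = 1737.15
ΣP(t=0)·Q(t=1) = 5.97×126 + 2.23×279 + 1.40×91 = 752.22 + 622.17 + 127.4 = 1501.79
Index = 1737.15 / 1501.79 × 100 = 115.6720

115.67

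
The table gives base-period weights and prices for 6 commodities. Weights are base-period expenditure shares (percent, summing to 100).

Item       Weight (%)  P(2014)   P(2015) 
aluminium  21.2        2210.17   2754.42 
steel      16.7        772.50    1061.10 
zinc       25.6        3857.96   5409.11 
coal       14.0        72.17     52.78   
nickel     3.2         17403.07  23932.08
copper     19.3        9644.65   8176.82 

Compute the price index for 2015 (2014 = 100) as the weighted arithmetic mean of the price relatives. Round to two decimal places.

116.25

aluminium: 21.2 × (2754.42/2210.17) = 21.2 × 1.246248 = 26.4205
steel: 16.7 × (1061.10/772.50) = 16.7 × 1.373592 = 22.9390
zinc: 25.6 × (5409.11/3857.96) = 25.6 × 1.402065 = 35.8929
coal: 14.0 × (52.78/72.17) = 14.0 × 0.731329 = 10.2386
nickel: 3.2 × (23932.08/17403.07) = 3.2 × 1.375164 = 4.4005
copper: 19.3 × (8176.82/9644.65) = 19.3 × 0.847809 = 16.3627
Index = Σ wᵢ·(p₁ᵢ/p₀ᵢ) = 26.4205 + 22.9390 + 35.8929 + 10.2386 + 4.4005 + 16.3627 = 116.2541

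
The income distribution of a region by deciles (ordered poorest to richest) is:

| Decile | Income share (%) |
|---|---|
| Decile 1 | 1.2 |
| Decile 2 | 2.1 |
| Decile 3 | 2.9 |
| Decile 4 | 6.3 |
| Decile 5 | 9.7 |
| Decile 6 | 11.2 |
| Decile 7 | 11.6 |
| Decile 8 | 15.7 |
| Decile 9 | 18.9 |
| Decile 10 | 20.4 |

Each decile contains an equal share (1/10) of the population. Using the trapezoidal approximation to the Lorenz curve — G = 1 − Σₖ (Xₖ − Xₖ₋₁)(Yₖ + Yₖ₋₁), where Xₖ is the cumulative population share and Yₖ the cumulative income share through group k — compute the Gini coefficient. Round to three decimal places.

Cumulative income shares Yₖ: 0.0120, 0.0330, 0.0620, 0.1250, 0.2220, 0.3340, 0.4500, 0.6070, 0.7960, 1.0000
Σ (Xₖ−Xₖ₋₁)(Yₖ+Yₖ₋₁) = (1/10)(0.0120+0.0000) + (1/10)(0.0330+0.0120) + (1/10)(0.0620+0.0330) + (1/10)(0.1250+0.0620) + (1/10)(0.2220+0.1250) + (1/10)(0.3340+0.2220) + (1/10)(0.4500+0.3340) + (1/10)(0.6070+0.4500) + (1/10)(0.7960+0.6070) + (1/10)(1.0000+0.7960)
  = 0.0012 + 0.0045 + 0.0095 + 0.0187 + 0.0347 + 0.0556 + 0.0784 + 0.1057 + 0.1403 + 0.1796 = 0.6282
G = 1 − 0.6282 = 0.3718

0.372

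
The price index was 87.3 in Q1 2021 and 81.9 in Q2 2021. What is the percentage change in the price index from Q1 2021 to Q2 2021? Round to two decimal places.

-6.19%

Change = (81.9 − 87.3) / 87.3 × 100
       = -5.4 / 87.3 × 100 = -6.1856%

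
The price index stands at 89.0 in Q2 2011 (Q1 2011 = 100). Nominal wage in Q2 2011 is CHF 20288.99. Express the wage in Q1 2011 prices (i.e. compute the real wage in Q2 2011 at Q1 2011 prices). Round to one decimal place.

22796.6

Real = Nominal ÷ (Index/100) = 20288.99 ÷ (89.0/100)
     = 20288.99 ÷ 0.890 = 22796.6180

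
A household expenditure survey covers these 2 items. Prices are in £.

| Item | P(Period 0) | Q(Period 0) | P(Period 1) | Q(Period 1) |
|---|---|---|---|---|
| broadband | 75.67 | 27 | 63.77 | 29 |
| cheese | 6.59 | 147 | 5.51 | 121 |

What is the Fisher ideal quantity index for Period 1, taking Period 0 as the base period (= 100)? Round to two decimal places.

99.36

Laspeyres component (base-period weights):
ΣP(Period 0)Q(Period 1) = 75.67×29 + 6.59×121 = 2194.43 + 797.39 = 2991.82
ΣP(Period 0)Q(Period 0) = 75.67×27 + 6.59×147 = 2043.09 + 968.73 = 3011.82
L = 2991.82 / 3011.82 × 100 = 99.3359
Paasche component (current-period weights):
ΣP(Period 1)Q(Period 1) = 63.77×29 + 5.51×121 = 1849.33 + 666.71 = 2516.04
ΣP(Period 1)Q(Period 0) = 63.77×27 + 5.51×147 = 1721.79 + 809.97 = 2531.76
P = 2516.04 / 2531.76 × 100 = 99.3791
Fisher = √(L × P) = √(99.3359 × 99.3791) = 99.3575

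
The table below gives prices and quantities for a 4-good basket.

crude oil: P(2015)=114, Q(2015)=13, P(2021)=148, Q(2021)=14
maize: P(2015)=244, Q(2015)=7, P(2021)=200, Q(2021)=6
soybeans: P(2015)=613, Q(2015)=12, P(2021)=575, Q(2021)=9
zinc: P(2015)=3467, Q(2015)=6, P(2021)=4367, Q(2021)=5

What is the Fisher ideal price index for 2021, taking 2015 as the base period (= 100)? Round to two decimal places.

Laspeyres component (base-period weights):
ΣP(2021)Q(2015) = 148×13 + 200×7 + 575×12 + 4367×6 = 1924 + 1400 + 6900 + 26202 = 36426
ΣP(2015)Q(2015) = 114×13 + 244×7 + 613×12 + 3467×6 = 1482 + 1708 + 7356 + 20802 = 31348
L = 36426 / 31348 × 100 = 116.1988
Paasche component (current-period weights):
ΣP(2021)Q(2021) = 148×14 + 200×6 + 575×9 + 4367×5 = 2072 + 1200 + 5175 + 21835 = 30282
ΣP(2015)Q(2021) = 114×14 + 244×6 + 613×9 + 3467×5 = 1596 + 1464 + 5517 + 17335 = 25912
P = 30282 / 25912 × 100 = 116.8648
Fisher = √(L × P) = √(116.1988 × 116.8648) = 116.5313

116.53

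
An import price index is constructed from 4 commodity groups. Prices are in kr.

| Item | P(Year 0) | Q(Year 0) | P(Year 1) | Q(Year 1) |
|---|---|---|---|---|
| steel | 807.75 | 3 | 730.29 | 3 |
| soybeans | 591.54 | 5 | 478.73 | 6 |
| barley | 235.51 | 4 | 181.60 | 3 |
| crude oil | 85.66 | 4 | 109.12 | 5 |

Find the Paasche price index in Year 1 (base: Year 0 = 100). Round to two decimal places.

Paasche price index uses current-period quantities as weights.
ΣP(Year 1)·Q(Year 1) = 730.29×3 + 478.73×6 + 181.60×3 + 109.12×5 = 2190.87 + 2872.38 + 544.8 + 545.6 = 6153.65
ΣP(Year 0)·Q(Year 1) = 807.75×3 + 591.54×6 + 235.51×3 + 85.66×5 = 2423.25 + 3549.24 + 706.53 + 428.3 = 7107.32
Index = 6153.65 / 7107.32 × 100 = 86.5819

86.58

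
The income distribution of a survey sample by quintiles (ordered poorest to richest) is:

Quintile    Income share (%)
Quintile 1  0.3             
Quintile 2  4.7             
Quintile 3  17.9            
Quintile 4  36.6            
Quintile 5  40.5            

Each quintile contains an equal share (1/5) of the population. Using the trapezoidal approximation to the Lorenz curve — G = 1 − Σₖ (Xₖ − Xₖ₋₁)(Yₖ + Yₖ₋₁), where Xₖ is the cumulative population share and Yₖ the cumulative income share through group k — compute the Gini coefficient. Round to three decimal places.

0.449

Cumulative income shares Yₖ: 0.0030, 0.0500, 0.2290, 0.5950, 1.0000
Σ (Xₖ−Xₖ₋₁)(Yₖ+Yₖ₋₁) = (1/5)(0.0030+0.0000) + (1/5)(0.0500+0.0030) + (1/5)(0.2290+0.0500) + (1/5)(0.5950+0.2290) + (1/5)(1.0000+0.5950)
  = 0.0006 + 0.0106 + 0.0558 + 0.1648 + 0.3190 = 0.5508
G = 1 − 0.5508 = 0.4492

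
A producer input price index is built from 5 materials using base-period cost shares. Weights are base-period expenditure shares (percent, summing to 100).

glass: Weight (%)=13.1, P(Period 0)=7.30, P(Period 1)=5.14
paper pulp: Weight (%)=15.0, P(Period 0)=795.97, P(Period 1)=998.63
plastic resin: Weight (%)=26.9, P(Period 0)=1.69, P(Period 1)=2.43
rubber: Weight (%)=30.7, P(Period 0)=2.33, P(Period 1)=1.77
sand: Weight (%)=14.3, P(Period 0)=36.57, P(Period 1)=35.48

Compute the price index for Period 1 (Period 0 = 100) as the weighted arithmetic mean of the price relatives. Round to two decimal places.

glass: 13.1 × (5.14/7.30) = 13.1 × 0.704110 = 9.2238
paper pulp: 15.0 × (998.63/795.97) = 15.0 × 1.254608 = 18.8191
plastic resin: 26.9 × (2.43/1.69) = 26.9 × 1.437870 = 38.6787
rubber: 30.7 × (1.77/2.33) = 30.7 × 0.759657 = 23.3215
sand: 14.3 × (35.48/36.57) = 14.3 × 0.970194 = 13.8738
Index = Σ wᵢ·(p₁ᵢ/p₀ᵢ) = 9.2238 + 18.8191 + 38.6787 + 23.3215 + 13.8738 = 103.9169

103.92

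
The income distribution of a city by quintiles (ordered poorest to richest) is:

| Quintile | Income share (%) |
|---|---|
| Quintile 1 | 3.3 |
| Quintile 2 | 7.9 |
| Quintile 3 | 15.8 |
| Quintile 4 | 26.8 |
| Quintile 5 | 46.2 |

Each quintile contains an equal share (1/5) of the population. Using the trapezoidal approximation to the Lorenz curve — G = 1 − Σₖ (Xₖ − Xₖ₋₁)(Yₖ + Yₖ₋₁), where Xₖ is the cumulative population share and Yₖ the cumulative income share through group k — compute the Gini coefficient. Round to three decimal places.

0.419

Cumulative income shares Yₖ: 0.0330, 0.1120, 0.2700, 0.5380, 1.0000
Σ (Xₖ−Xₖ₋₁)(Yₖ+Yₖ₋₁) = (1/5)(0.0330+0.0000) + (1/5)(0.1120+0.0330) + (1/5)(0.2700+0.1120) + (1/5)(0.5380+0.2700) + (1/5)(1.0000+0.5380)
  = 0.0066 + 0.0290 + 0.0764 + 0.1616 + 0.3076 = 0.5812
G = 1 − 0.5812 = 0.4188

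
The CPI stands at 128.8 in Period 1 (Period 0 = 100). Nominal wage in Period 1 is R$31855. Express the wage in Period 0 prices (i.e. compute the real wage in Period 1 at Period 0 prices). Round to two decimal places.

24732.14

Real = Nominal ÷ (Index/100) = 31855 ÷ (128.8/100)
     = 31855 ÷ 1.288 = 24732.1429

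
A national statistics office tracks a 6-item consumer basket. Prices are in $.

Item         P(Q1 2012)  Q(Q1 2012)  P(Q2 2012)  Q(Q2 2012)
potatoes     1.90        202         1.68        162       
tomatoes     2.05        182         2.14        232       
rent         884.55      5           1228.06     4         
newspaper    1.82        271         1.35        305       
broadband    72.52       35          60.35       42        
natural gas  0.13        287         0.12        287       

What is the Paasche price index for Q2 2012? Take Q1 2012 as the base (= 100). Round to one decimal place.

Paasche price index uses current-period quantities as weights.
ΣP(Q2 2012)·Q(Q2 2012) = 1.68×162 + 2.14×232 + 1228.06×4 + 1.35×305 + 60.35×42 + 0.12×287 = 272.16 + 496.48 + 4912.24 + 411.75 + 2534.7 + 34.44 = 8661.77
ΣP(Q1 2012)·Q(Q2 2012) = 1.90×162 + 2.05×232 + 884.55×4 + 1.82×305 + 72.52×42 + 0.13×287 = 307.8 + 475.6 + 3538.2 + 555.1 + 3045.84 + 37.31 = 7959.85
Index = 8661.77 / 7959.85 × 100 = 108.8183

108.8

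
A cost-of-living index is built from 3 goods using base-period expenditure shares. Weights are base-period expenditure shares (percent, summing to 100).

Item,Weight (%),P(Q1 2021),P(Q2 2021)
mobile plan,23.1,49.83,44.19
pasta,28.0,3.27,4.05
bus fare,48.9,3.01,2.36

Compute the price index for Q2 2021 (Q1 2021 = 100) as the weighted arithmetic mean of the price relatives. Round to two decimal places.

93.50

mobile plan: 23.1 × (44.19/49.83) = 23.1 × 0.886815 = 20.4854
pasta: 28.0 × (4.05/3.27) = 28.0 × 1.238532 = 34.6789
bus fare: 48.9 × (2.36/3.01) = 48.9 × 0.784053 = 38.3402
Index = Σ wᵢ·(p₁ᵢ/p₀ᵢ) = 20.4854 + 34.6789 + 38.3402 = 93.5045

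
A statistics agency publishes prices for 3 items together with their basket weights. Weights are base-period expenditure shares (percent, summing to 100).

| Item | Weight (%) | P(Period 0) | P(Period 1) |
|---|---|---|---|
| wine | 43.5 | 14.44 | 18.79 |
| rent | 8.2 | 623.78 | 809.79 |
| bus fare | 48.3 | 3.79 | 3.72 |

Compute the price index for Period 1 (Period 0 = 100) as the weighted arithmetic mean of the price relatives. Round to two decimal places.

114.66

wine: 43.5 × (18.79/14.44) = 43.5 × 1.301247 = 56.6042
rent: 8.2 × (809.79/623.78) = 8.2 × 1.298198 = 10.6452
bus fare: 48.3 × (3.72/3.79) = 48.3 × 0.981530 = 47.4079
Index = Σ wᵢ·(p₁ᵢ/p₀ᵢ) = 56.6042 + 10.6452 + 47.4079 = 114.6574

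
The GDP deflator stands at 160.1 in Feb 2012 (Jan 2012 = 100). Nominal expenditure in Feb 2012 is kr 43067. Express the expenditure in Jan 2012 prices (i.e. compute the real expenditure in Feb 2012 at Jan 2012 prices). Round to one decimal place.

Real = Nominal ÷ (Index/100) = 43067 ÷ (160.1/100)
     = 43067 ÷ 1.601 = 26900.0625

26900.1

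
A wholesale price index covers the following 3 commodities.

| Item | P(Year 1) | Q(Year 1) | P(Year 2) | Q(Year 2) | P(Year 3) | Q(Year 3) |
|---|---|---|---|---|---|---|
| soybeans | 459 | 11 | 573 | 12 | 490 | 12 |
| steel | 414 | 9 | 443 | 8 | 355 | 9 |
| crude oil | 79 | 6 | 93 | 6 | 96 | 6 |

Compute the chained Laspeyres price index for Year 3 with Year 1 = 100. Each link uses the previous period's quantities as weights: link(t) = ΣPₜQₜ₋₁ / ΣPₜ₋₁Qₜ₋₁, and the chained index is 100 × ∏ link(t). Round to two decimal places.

99.32

Link Year 1→Year 2:
ΣP(Year 2)Q(Year 1) = 573×11 + 443×9 + 93×6 = 6303 + 3987 + 558 = 10848
ΣP(Year 1)Q(Year 1) = 459×11 + 414×9 + 79×6 = 5049 + 3726 + 474 = 9249
link = 10848/9249 = 1.172884
Link Year 2→Year 3:
ΣP(Year 3)Q(Year 2) = 490×12 + 355×8 + 96×6 = 5880 + 2840 + 576 = 9296
ΣP(Year 2)Q(Year 2) = 573×12 + 443×8 + 93×6 = 6876 + 3544 + 558 = 10978
link = 9296/10978 = 0.846784
Chained index = 100 × 1.172884 × 0.846784 = 99.3180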